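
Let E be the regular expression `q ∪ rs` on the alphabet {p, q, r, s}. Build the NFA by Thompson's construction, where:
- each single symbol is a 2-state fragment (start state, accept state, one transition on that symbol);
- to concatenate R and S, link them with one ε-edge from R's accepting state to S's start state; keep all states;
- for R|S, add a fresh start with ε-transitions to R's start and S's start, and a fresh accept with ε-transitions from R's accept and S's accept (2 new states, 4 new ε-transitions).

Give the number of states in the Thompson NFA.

8

By structural recursion:
Each of the 3 symbol leaves contributes a 2-state fragment.
  rs — 4 states
  q ∪ rs — 8 states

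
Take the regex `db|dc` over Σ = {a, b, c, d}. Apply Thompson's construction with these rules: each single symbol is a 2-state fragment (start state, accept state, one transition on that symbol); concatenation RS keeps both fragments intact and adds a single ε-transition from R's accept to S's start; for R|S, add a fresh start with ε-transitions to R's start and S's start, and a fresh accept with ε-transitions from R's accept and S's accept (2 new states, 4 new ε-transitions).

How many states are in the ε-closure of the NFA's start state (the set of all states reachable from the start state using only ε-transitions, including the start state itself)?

3

Work bottom-up. For each fragment F, track |ε-closure(F.start)| and whether F's accept lies in that closure (i.e. whether F accepts ε). A single-symbol fragment has closure size 1 and does not accept ε.
  db : same as the first factor's closure: |closure| = 1
  dc : same as the first factor's closure: |closure| = 1
  db|dc : new start ε-reaches every alternative's start; none of them accept ε, so the new accept is not reached: |closure| = 1 + 1 + 1 = 3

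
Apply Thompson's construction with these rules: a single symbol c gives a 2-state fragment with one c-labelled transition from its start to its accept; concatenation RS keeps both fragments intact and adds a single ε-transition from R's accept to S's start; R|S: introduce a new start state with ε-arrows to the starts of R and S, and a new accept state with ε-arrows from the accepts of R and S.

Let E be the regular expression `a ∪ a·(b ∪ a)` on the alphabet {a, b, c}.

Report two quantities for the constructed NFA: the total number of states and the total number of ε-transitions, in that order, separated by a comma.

12, 9

By structural recursion:
Each of the 4 symbol leaves contributes 2 states and 0 ε-transitions.
  b ∪ a → 6 states, 4 ε-transitions
  a·(b ∪ a) → 8 states, 5 ε-transitions
  a ∪ a·(b ∪ a) → 12 states, 9 ε-transitions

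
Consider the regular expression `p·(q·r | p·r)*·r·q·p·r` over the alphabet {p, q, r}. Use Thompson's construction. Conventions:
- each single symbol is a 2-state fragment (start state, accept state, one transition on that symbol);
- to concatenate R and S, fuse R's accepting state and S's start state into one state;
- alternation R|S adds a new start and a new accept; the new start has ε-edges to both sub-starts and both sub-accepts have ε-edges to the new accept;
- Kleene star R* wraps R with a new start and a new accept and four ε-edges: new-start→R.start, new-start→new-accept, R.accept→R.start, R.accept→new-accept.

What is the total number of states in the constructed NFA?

15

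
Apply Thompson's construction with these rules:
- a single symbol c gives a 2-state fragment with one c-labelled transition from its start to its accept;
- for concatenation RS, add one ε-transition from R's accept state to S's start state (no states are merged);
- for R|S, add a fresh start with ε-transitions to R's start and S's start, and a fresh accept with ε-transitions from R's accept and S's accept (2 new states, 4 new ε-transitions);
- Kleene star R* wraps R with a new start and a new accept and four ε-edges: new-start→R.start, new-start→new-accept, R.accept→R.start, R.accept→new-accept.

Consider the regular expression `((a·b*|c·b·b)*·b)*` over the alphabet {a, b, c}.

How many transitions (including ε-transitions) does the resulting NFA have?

26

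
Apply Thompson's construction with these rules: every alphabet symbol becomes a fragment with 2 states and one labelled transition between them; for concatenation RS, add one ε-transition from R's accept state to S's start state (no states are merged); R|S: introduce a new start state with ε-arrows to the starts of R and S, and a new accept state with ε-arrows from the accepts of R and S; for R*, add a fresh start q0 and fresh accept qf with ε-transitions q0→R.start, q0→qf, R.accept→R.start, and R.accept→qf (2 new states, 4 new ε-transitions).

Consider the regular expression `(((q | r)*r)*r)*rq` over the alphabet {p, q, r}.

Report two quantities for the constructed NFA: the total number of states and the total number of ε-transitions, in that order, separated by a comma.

20, 20

Recursing over subexpressions:
Each of the 6 symbol leaves contributes 2 states and 0 ε-transitions.
  q | r = 6 states, 4 ε-transitions
  (q | r)* = 8 states, 8 ε-transitions
  (q | r)*r = 10 states, 9 ε-transitions
  ((q | r)*r)* = 12 states, 13 ε-transitions
  ((q | r)*r)*r = 14 states, 14 ε-transitions
  (((q | r)*r)*r)* = 16 states, 18 ε-transitions
  (((q | r)*r)*r)*rq = 20 states, 20 ε-transitions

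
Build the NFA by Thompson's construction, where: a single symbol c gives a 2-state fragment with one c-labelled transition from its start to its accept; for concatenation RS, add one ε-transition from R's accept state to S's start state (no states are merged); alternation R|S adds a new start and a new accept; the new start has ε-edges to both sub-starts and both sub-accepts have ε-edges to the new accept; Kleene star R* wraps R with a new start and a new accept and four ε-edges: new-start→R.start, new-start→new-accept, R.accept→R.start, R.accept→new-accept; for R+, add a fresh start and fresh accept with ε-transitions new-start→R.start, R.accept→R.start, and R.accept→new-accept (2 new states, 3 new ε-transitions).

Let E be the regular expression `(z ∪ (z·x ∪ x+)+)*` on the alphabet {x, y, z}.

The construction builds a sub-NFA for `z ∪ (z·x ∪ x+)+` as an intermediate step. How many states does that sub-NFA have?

16

Fragment for `z ∪ (z·x ∪ x+)+`:
Each of the 4 symbol leaves contributes a 2-state fragment.
  z·x → 4 states
  x+ → 4 states
  z·x ∪ x+ → 10 states
  (z·x ∪ x+)+ → 12 states
  z ∪ (z·x ∪ x+)+ → 16 states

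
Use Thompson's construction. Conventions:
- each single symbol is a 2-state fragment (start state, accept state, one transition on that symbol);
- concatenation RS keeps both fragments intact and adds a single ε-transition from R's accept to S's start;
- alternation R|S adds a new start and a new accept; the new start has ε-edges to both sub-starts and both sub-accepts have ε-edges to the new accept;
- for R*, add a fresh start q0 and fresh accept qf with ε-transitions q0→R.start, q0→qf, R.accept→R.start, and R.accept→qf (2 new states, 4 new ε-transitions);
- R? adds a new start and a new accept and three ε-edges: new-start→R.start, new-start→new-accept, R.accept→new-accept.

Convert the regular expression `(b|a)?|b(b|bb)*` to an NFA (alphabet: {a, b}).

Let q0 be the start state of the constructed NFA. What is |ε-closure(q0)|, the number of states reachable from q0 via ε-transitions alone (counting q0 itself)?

8

Let C(F) = |ε-closure(F.start)| within fragment F, and note whether F accepts ε. Symbol fragments have C = 1 and do not accept ε. Then:
  b|a → |ε-closure| = 1 + 1 + 1 = 3 (the new accept is not ε-reachable since no branch accepts ε)
  (b|a)? → new start has ε-edges to the inner start and to the new accept, so |ε-closure| = 2 + 3 = 5
  bb → |ε-closure| equals the left operand's closure size = 1 (its accept is not ε-reachable, so the closure stops there)
  b|bb → |ε-closure| = 1 + 1 + 1 = 3 (the new accept is not ε-reachable since no branch accepts ε)
  (b|bb)* → the star's fresh start ε-reaches both the body's start and the fresh accept: |ε-closure| = 2 + 3 = 5
  b(b|bb)* → same as the first factor's closure: |ε-closure| = 1
  (b|a)?|b(b|bb)* → new start ε-reaches every alternative's start; at least one alternative accepts ε, so the union's new accept is reached too: |ε-closure| = 1 + 5 + 1 + 1 = 8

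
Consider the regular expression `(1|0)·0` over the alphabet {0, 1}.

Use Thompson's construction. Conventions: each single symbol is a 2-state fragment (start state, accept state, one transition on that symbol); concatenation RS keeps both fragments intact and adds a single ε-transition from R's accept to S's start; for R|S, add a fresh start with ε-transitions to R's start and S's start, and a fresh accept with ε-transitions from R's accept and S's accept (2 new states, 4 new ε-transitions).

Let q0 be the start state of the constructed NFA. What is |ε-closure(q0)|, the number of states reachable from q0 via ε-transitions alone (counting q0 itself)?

3

Let C(F) = |ε-closure(F.start)| within fragment F, and note whether F accepts ε. Symbol fragments have C = 1 and do not accept ε. Then:
  1|0 → new start ε-reaches every alternative's start; none of them accept ε, so the new accept is not reached: |closure| = 1 + 1 + 1 = 3
  (1|0)·0 → same as the first factor's closure: |closure| = 3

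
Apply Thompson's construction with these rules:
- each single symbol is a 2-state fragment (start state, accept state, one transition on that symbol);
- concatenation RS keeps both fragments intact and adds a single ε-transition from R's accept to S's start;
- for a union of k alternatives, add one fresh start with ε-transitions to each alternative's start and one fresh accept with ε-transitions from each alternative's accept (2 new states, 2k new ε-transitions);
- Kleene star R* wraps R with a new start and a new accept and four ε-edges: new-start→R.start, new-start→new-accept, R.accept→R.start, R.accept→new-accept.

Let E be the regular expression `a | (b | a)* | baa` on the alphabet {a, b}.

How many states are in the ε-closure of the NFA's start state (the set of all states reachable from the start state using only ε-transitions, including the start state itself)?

9

Compute the ε-closure size of each fragment's start state recursively; a symbol fragment's start has no outgoing ε-edge, so its closure is just itself (size 1).
  b | a — |closure| = 1 + 1 + 1 = 3 (the new accept is not ε-reachable since no branch accepts ε)
  (b | a)* — the star's fresh start ε-reaches both the body's start and the fresh accept: |closure| = 2 + 3 = 5
  baa — same as the first factor's closure: |closure| = 1
  a | (b | a)* | baa — |closure| = 1 (new start) + (1 + 5 + 1) + 1 (new accept, since some branch ε-reaches its own accept) = 9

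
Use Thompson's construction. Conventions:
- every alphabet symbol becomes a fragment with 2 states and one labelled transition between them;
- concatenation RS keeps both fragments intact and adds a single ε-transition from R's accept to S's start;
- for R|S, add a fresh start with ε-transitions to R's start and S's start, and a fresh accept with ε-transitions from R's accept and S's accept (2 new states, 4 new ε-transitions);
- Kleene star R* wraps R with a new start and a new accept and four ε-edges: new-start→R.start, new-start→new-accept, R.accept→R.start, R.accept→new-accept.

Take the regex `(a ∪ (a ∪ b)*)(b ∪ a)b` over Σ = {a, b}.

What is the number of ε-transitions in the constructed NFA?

Building bottom-up:
Each of the 6 symbol leaves contributes 0 ε-transitions.
  a ∪ b → 4 ε-transitions
  (a ∪ b)* → 8 ε-transitions
  a ∪ (a ∪ b)* → 12 ε-transitions
  b ∪ a → 4 ε-transitions
  (a ∪ (a ∪ b)*)(b ∪ a)b → 18 ε-transitions

18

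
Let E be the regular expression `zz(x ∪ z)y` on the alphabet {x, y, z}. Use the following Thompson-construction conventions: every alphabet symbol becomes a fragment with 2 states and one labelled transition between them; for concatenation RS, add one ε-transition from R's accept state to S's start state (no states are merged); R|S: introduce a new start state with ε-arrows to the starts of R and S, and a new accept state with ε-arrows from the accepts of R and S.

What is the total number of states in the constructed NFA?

12

Per subexpression:
Each of the 5 symbol leaves contributes a 2-state fragment.
  x ∪ z = 6 states
  zz(x ∪ z)y = 12 states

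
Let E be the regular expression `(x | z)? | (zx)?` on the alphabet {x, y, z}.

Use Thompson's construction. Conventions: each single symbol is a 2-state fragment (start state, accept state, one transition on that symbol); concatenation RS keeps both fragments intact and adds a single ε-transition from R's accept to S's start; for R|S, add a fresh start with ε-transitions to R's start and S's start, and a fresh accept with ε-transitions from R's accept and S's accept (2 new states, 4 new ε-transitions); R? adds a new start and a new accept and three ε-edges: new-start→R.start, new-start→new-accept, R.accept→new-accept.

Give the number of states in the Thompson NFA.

Bottom-up over the parse tree:
Each of the 4 symbol leaves contributes a 2-state fragment.
  x | z = 6 states
  (x | z)? = 8 states
  zx = 4 states
  (zx)? = 6 states
  (x | z)? | (zx)? = 16 states

16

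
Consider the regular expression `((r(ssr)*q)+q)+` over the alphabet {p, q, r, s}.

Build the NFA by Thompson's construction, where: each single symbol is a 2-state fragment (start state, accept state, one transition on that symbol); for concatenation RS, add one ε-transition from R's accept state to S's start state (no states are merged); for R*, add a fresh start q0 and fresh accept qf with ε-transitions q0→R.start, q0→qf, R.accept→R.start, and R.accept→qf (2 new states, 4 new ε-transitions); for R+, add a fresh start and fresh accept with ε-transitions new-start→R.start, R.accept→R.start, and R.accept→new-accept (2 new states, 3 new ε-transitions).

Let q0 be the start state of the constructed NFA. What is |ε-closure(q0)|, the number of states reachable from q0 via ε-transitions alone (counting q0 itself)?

Work bottom-up. For each fragment F, track |ε-closure(F.start)| and whether F's accept lies in that closure (i.e. whether F accepts ε). A single-symbol fragment has closure size 1 and does not accept ε.
  ssr : same as the first factor's closure: C = 1
  (ssr)* : the star's fresh start ε-reaches both the body's start and the fresh accept: C = 2 + 1 = 3
  r(ssr)*q : same as the first factor's closure: C = 1
  (r(ssr)*q)+ : C = 1 + 1 = 2 (the body doesn't accept ε, so the new accept is not reached)
  (r(ssr)*q)+q : same as the first factor's closure: C = 2
  ((r(ssr)*q)+q)+ : C = 1 + 2 = 3 (the body doesn't accept ε, so the new accept is not reached)

3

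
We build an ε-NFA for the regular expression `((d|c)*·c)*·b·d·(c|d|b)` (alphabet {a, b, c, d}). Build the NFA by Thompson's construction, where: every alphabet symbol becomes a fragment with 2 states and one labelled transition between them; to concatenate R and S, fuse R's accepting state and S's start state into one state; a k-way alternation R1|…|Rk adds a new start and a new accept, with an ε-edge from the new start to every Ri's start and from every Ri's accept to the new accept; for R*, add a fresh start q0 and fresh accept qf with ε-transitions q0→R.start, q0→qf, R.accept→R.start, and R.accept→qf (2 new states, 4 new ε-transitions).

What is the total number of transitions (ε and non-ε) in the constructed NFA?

Building bottom-up:
Each of the 8 symbol leaves contributes 1 transition (1 symbol, 0 ε).
  d|c → 6 transitions (2 symbol, 4 ε)
  (d|c)* → 10 transitions (2 symbol, 8 ε)
  (d|c)*·c → 11 transitions (3 symbol, 8 ε)
  ((d|c)*·c)* → 15 transitions (3 symbol, 12 ε)
  c|d|b → 9 transitions (3 symbol, 6 ε)
  ((d|c)*·c)*·b·d·(c|d|b) → 26 transitions (8 symbol, 18 ε)

26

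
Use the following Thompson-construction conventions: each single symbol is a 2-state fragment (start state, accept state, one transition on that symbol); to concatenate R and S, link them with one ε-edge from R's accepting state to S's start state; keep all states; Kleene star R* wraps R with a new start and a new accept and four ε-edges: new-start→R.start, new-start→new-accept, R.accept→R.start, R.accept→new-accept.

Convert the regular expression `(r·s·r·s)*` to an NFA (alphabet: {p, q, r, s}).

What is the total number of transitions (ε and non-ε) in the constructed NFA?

11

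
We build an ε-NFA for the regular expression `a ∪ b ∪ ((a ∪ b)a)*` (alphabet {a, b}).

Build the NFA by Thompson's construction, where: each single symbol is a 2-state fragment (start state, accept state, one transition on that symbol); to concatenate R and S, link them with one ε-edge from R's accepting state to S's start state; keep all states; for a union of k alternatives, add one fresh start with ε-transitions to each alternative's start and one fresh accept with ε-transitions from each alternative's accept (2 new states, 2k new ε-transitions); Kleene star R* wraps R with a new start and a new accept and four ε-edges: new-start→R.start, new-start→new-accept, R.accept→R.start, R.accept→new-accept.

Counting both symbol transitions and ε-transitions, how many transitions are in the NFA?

Per subexpression:
Each of the 5 symbol leaves contributes 1 transition (1 symbol, 0 ε).
  a ∪ b = 6 transitions (2 symbol, 4 ε)
  (a ∪ b)a = 8 transitions (3 symbol, 5 ε)
  ((a ∪ b)a)* = 12 transitions (3 symbol, 9 ε)
  a ∪ b ∪ ((a ∪ b)a)* = 20 transitions (5 symbol, 15 ε)

20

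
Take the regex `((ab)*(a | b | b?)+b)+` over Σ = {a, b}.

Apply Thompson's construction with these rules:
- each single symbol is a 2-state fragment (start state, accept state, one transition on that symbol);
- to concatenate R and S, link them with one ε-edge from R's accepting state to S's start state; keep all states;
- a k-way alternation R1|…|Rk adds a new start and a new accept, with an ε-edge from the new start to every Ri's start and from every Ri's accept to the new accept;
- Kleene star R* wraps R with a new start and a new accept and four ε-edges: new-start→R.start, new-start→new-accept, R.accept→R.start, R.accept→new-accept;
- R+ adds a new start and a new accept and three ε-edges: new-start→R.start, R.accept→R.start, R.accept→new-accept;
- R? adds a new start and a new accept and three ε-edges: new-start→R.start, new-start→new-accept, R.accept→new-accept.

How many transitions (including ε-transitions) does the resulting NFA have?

28

Recursing over subexpressions:
Each of the 6 symbol leaves contributes 1 transition (1 symbol, 0 ε).
  ab — 3 transitions (2 symbol, 1 ε)
  (ab)* — 7 transitions (2 symbol, 5 ε)
  b? — 4 transitions (1 symbol, 3 ε)
  a | b | b? — 12 transitions (3 symbol, 9 ε)
  (a | b | b?)+ — 15 transitions (3 symbol, 12 ε)
  (ab)*(a | b | b?)+b — 25 transitions (6 symbol, 19 ε)
  ((ab)*(a | b | b?)+b)+ — 28 transitions (6 symbol, 22 ε)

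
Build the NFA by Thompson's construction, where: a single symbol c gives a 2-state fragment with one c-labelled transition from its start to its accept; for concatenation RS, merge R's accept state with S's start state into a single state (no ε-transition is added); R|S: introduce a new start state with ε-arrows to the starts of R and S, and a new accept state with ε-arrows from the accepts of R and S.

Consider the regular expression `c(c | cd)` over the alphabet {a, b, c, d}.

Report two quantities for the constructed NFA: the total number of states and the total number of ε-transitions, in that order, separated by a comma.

8, 4

Bottom-up over the parse tree:
Each of the 4 symbol leaves contributes 2 states and 0 ε-transitions.
  cd → 3 states, 0 ε-transitions
  c | cd → 7 states, 4 ε-transitions
  c(c | cd) → 8 states, 4 ε-transitions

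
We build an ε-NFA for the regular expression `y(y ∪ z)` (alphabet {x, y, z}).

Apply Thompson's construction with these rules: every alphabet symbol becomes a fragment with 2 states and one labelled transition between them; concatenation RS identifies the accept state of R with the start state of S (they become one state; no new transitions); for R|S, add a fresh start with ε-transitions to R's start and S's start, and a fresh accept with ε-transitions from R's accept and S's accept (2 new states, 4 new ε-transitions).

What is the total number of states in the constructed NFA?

7

Recursing over subexpressions:
Each of the 3 symbol leaves contributes a 2-state fragment.
  y ∪ z — 6 states
  y(y ∪ z) — 7 states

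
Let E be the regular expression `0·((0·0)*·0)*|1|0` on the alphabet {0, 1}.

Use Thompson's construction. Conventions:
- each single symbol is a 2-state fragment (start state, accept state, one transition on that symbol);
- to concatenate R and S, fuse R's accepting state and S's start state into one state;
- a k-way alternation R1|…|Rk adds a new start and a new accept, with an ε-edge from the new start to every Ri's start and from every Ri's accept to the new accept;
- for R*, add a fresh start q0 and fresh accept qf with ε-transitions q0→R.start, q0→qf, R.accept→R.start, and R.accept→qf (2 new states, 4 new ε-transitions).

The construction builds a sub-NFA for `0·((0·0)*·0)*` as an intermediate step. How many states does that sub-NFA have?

9

Fragment for `0·((0·0)*·0)*`:
Each of the 4 symbol leaves contributes a 2-state fragment.
  0·0 = 3 states
  (0·0)* = 5 states
  (0·0)*·0 = 6 states
  ((0·0)*·0)* = 8 states
  0·((0·0)*·0)* = 9 states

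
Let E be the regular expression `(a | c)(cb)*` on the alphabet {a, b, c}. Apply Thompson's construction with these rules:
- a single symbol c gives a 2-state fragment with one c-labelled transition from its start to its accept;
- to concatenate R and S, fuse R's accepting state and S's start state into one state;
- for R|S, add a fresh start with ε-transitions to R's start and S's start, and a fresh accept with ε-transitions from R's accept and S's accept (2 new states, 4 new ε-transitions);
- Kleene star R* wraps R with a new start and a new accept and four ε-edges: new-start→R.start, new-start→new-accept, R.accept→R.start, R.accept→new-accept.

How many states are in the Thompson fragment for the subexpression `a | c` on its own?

6

Fragment for `a | c`:
Each of the 2 symbol leaves contributes a 2-state fragment.
  a | c : 6 states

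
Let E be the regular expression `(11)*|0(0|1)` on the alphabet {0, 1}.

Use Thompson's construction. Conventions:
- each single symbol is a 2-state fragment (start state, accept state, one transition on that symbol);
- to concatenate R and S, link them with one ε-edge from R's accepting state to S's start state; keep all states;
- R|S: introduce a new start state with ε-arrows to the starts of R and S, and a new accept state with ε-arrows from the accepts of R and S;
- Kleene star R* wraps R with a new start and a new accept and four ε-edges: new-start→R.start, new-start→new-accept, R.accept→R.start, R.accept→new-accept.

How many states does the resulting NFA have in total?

By structural recursion:
Each of the 5 symbol leaves contributes a 2-state fragment.
  11 → 4 states
  (11)* → 6 states
  0|1 → 6 states
  0(0|1) → 8 states
  (11)*|0(0|1) → 16 states

16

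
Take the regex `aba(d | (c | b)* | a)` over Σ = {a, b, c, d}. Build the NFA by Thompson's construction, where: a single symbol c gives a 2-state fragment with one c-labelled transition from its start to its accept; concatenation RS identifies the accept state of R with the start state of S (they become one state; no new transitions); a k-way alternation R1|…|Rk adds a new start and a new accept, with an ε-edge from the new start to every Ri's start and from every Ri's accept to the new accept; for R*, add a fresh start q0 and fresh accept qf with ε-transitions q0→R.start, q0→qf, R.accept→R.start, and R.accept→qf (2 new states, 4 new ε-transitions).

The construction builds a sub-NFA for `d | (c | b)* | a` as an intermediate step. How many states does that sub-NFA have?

14

Fragment for `d | (c | b)* | a`:
Each of the 4 symbol leaves contributes a 2-state fragment.
  c | b — 6 states
  (c | b)* — 8 states
  d | (c | b)* | a — 14 states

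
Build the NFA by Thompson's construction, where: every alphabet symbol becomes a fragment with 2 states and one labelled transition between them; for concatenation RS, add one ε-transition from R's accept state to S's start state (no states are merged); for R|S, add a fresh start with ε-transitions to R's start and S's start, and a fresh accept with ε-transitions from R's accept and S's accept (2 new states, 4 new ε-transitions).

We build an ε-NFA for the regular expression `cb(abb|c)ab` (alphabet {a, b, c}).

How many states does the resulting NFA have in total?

18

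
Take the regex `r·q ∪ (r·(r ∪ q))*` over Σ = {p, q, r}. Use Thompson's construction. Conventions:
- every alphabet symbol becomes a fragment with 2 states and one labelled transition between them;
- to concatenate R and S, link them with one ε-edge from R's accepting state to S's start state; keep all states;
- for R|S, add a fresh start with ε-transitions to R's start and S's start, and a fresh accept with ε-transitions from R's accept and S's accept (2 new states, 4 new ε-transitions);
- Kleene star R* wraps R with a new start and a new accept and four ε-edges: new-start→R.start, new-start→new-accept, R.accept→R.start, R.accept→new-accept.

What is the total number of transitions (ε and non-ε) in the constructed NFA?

19

Recursing over subexpressions:
Each of the 5 symbol leaves contributes 1 transition (1 symbol, 0 ε).
  r·q → 3 transitions (2 symbol, 1 ε)
  r ∪ q → 6 transitions (2 symbol, 4 ε)
  r·(r ∪ q) → 8 transitions (3 symbol, 5 ε)
  (r·(r ∪ q))* → 12 transitions (3 symbol, 9 ε)
  r·q ∪ (r·(r ∪ q))* → 19 transitions (5 symbol, 14 ε)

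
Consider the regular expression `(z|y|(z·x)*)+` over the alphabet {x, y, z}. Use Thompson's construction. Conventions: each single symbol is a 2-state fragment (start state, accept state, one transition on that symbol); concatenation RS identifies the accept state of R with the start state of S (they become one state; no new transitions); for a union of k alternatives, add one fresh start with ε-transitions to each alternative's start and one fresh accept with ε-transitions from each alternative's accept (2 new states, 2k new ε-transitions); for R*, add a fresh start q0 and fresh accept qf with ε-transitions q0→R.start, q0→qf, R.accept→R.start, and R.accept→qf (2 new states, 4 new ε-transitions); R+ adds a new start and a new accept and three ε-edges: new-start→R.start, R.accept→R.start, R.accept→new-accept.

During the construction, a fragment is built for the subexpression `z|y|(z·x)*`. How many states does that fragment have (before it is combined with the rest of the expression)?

11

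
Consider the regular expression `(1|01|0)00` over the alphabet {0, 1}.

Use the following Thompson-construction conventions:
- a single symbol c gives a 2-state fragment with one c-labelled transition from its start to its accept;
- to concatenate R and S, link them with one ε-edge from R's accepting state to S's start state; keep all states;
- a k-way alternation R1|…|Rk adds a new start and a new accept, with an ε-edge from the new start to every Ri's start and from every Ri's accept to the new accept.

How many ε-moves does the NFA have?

9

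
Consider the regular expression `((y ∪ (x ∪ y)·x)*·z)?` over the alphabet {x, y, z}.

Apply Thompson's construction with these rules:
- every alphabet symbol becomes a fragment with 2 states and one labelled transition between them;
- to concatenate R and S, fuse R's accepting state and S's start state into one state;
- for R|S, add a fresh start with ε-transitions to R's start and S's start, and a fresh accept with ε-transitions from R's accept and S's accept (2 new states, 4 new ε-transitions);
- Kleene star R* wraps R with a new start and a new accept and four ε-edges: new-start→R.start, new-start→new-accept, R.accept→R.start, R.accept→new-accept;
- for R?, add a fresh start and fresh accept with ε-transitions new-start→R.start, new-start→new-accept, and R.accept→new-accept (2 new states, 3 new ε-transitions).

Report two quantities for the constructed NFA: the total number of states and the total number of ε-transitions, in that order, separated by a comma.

Recursing over subexpressions:
Each of the 5 symbol leaves contributes 2 states and 0 ε-transitions.
  x ∪ y : 6 states, 4 ε-transitions
  (x ∪ y)·x : 7 states, 4 ε-transitions
  y ∪ (x ∪ y)·x : 11 states, 8 ε-transitions
  (y ∪ (x ∪ y)·x)* : 13 states, 12 ε-transitions
  (y ∪ (x ∪ y)·x)*·z : 14 states, 12 ε-transitions
  ((y ∪ (x ∪ y)·x)*·z)? : 16 states, 15 ε-transitions

16, 15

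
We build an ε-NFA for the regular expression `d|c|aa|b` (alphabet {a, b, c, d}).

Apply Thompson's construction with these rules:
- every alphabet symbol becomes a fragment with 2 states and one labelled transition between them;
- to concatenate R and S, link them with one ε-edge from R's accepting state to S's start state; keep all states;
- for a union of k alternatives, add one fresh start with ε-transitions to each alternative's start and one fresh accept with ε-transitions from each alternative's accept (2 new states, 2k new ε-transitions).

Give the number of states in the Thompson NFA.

Bottom-up over the parse tree:
Each of the 5 symbol leaves contributes a 2-state fragment.
  aa = 4 states
  d|c|aa|b = 12 states

12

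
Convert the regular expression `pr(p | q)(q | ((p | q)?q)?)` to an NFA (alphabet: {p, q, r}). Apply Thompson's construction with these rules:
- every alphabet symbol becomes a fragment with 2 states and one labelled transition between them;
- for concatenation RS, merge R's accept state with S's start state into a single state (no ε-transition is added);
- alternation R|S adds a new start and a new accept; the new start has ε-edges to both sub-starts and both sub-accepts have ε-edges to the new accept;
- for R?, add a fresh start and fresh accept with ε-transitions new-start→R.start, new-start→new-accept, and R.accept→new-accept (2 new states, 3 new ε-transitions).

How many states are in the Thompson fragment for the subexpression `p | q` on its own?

6

Fragment for `p | q`:
Each of the 2 symbol leaves contributes a 2-state fragment.
  p | q : 6 states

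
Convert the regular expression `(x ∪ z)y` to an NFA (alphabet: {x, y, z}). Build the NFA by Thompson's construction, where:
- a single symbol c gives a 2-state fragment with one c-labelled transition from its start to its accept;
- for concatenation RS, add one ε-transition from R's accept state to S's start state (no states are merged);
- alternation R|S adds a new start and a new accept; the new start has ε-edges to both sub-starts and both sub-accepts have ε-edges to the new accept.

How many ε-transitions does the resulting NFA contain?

By structural recursion:
Each of the 3 symbol leaves contributes 0 ε-transitions.
  x ∪ z = 4 ε-transitions
  (x ∪ z)y = 5 ε-transitions

5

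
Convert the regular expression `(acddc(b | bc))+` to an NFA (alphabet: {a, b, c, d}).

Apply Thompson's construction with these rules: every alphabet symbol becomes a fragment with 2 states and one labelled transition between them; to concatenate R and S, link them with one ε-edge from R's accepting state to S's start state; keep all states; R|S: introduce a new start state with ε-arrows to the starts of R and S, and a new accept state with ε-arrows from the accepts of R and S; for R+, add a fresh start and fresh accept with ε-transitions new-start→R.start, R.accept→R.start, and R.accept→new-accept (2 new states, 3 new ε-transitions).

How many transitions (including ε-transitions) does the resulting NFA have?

Building bottom-up:
Each of the 8 symbol leaves contributes 1 transition (1 symbol, 0 ε).
  bc → 3 transitions (2 symbol, 1 ε)
  b | bc → 8 transitions (3 symbol, 5 ε)
  acddc(b | bc) → 18 transitions (8 symbol, 10 ε)
  (acddc(b | bc))+ → 21 transitions (8 symbol, 13 ε)

21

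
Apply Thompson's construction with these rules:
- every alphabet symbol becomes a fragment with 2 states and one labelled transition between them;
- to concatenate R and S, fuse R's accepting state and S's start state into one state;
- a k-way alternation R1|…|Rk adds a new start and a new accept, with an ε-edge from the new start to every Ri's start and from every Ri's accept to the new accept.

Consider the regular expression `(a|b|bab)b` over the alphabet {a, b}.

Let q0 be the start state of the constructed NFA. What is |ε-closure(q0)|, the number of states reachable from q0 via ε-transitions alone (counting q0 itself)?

Work bottom-up. For each fragment F, track |ε-closure(F.start)| and whether F's accept lies in that closure (i.e. whether F accepts ε). A single-symbol fragment has closure size 1 and does not accept ε.
  bab : same as the first factor's closure: C = 1
  a|b|bab : C = 1 + 1 + 1 + 1 = 4 (the new accept is not ε-reachable since no branch accepts ε)
  (a|b|bab)b : same as the first factor's closure: C = 4

4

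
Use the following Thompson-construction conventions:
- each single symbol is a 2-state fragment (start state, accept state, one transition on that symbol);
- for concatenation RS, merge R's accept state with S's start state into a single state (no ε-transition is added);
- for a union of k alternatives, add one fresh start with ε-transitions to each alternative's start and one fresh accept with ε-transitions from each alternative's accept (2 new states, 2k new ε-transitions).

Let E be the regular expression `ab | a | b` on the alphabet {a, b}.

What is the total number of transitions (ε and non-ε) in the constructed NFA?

10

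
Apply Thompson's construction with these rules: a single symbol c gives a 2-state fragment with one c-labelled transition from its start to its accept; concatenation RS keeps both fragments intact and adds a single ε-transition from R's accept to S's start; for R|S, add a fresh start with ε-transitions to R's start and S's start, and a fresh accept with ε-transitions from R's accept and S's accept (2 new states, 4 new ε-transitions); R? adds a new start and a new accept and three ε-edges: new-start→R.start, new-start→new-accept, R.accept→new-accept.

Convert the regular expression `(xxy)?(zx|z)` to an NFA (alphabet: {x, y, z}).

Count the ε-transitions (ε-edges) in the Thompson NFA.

Recursing over subexpressions:
Each of the 6 symbol leaves contributes 0 ε-transitions.
  xxy = 2 ε-transitions
  (xxy)? = 5 ε-transitions
  zx = 1 ε-transition
  zx|z = 5 ε-transitions
  (xxy)?(zx|z) = 11 ε-transitions

11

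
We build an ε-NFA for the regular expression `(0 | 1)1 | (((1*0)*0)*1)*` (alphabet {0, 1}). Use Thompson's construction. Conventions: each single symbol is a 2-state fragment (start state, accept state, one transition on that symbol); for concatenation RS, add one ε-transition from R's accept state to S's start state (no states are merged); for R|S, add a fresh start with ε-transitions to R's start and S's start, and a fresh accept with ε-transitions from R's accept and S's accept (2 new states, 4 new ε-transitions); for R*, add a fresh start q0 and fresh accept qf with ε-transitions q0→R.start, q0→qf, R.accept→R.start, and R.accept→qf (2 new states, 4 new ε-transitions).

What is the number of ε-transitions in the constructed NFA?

Bottom-up over the parse tree:
Each of the 7 symbol leaves contributes 0 ε-transitions.
  0 | 1 — 4 ε-transitions
  (0 | 1)1 — 5 ε-transitions
  1* — 4 ε-transitions
  1*0 — 5 ε-transitions
  (1*0)* — 9 ε-transitions
  (1*0)*0 — 10 ε-transitions
  ((1*0)*0)* — 14 ε-transitions
  ((1*0)*0)*1 — 15 ε-transitions
  (((1*0)*0)*1)* — 19 ε-transitions
  (0 | 1)1 | (((1*0)*0)*1)* — 28 ε-transitions

28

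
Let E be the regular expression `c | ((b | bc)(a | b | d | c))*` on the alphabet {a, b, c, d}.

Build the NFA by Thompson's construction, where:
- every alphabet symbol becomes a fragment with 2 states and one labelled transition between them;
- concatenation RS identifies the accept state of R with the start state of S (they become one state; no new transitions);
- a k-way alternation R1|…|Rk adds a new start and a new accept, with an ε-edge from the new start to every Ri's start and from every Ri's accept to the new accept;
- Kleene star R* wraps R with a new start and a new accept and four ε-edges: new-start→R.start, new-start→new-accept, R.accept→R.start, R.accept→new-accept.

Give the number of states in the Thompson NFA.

22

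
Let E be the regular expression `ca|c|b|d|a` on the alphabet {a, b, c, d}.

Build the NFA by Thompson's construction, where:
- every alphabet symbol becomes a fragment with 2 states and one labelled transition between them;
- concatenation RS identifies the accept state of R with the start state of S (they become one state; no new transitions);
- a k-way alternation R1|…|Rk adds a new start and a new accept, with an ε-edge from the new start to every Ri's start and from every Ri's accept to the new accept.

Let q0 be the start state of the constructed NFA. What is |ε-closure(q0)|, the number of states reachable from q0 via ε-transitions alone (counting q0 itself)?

6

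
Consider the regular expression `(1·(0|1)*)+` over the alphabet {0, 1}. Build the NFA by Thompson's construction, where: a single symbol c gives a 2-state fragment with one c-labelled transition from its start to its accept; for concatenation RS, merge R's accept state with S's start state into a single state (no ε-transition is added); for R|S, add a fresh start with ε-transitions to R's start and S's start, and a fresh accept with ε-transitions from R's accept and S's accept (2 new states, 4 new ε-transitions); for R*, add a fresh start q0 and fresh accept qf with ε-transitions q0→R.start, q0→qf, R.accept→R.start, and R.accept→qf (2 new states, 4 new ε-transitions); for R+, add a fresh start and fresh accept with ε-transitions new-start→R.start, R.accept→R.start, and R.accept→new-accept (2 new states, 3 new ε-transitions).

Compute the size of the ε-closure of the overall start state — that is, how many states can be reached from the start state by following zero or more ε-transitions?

2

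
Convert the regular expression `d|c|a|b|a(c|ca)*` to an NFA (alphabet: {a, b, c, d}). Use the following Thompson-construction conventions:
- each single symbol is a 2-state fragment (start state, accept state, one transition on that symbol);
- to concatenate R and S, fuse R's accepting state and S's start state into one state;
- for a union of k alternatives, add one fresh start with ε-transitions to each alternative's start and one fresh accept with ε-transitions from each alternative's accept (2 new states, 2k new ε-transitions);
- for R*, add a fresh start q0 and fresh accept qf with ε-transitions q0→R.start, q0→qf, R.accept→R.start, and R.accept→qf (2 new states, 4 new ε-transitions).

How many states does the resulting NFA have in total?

20

Building bottom-up:
Each of the 8 symbol leaves contributes a 2-state fragment.
  ca = 3 states
  c|ca = 7 states
  (c|ca)* = 9 states
  a(c|ca)* = 10 states
  d|c|a|b|a(c|ca)* = 20 states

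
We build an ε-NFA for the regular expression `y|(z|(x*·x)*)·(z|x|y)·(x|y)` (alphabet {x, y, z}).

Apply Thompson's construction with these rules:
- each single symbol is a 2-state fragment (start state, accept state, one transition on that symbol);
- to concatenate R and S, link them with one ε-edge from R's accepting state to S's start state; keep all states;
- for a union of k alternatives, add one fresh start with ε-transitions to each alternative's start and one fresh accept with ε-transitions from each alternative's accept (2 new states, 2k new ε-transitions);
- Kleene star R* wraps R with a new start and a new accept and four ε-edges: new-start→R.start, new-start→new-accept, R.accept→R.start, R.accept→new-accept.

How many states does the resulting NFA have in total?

Recursing over subexpressions:
Each of the 9 symbol leaves contributes a 2-state fragment.
  x* : 4 states
  x*·x : 6 states
  (x*·x)* : 8 states
  z|(x*·x)* : 12 states
  z|x|y : 8 states
  x|y : 6 states
  (z|(x*·x)*)·(z|x|y)·(x|y) : 26 states
  y|(z|(x*·x)*)·(z|x|y)·(x|y) : 30 states

30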